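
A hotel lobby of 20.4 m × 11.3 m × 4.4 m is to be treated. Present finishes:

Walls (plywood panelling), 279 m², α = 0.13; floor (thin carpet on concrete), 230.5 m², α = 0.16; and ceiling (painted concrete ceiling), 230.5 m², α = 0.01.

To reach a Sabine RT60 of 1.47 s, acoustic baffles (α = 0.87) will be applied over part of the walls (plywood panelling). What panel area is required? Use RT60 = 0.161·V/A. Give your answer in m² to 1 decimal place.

Summing Sᵢαᵢ: 36.270 + 36.880 + 2.305 → A₁ = 75.455 sabins.
Required A₂ = 0.161·1014.288/1.47 = 111.089 sabins.
Absorption to add: 111.089 − 75.455 = 35.634 sabins.
Each m² of panel replacing the walls (plywood panelling) adds (0.87 − 0.13) = 0.74 sabins.
Area = ΔA/Δα = 35.634/0.74 = 48.2 m².

48.2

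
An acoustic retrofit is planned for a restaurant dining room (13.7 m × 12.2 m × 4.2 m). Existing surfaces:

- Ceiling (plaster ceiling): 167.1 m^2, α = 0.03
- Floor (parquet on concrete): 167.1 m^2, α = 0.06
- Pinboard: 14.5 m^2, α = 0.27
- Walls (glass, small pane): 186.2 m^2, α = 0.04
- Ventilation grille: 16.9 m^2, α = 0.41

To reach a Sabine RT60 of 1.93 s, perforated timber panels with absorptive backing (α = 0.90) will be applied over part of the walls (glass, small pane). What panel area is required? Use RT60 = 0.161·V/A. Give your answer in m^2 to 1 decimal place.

29.3

Summing Sᵢαᵢ: 5.013 + 10.026 + 3.915 + 7.448 + 6.929 → A₁ = 33.331 sabins.
V = 701.988 m³. Target absorption A₂ = 0.161 × 701.988 / 1.93 = 58.560 sabins.
ΔA needed = 58.560 − 33.331 = 25.229 sabins.
Each m^2 of panel replacing the walls (glass, small pane) adds (0.90 − 0.04) = 0.86 sabins.
Panel area = 25.229 / 0.86 = 29.3 m^2.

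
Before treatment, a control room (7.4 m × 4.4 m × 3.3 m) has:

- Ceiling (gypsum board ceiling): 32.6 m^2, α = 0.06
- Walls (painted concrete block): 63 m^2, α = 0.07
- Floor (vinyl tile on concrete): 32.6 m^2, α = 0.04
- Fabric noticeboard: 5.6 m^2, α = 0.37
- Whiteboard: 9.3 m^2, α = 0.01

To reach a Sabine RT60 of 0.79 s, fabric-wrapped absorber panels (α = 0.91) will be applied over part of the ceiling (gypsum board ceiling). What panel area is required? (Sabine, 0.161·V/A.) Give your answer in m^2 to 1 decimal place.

14.2

Equivalent absorption area: A₁ = 32.6×0.06 + 63×0.07 + 32.6×0.04 + 5.6×0.37 + 9.3×0.01 = 9.835 m^2.
V = 107.448 m³. Target absorption A₂ = 0.161 × 107.448 / 0.79 = 21.898 sabins.
Absorption to add: 21.898 − 9.835 = 12.063 sabins.
Each m^2 of panel replacing the ceiling (gypsum board ceiling) adds (0.91 − 0.06) = 0.85 sabins.
Area = ΔA/Δα = 12.063/0.85 = 14.2 m^2.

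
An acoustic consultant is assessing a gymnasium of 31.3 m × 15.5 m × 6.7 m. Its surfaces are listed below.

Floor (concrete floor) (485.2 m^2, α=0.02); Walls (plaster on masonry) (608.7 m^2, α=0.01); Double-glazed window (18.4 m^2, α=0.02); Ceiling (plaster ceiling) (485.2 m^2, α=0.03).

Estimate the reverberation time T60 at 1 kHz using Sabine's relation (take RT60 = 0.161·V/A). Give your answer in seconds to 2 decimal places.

A = Σ Sᵢαᵢ = 485.2×0.02 + 608.7×0.01 + 18.4×0.02 + 485.2×0.03 = 30.715 sabins.
Room volume: 3250.505 m³.
RT60 = 0.161 · V / A = 0.161 × 3250.505 / 30.715 = 17.04 s.

17.04 sec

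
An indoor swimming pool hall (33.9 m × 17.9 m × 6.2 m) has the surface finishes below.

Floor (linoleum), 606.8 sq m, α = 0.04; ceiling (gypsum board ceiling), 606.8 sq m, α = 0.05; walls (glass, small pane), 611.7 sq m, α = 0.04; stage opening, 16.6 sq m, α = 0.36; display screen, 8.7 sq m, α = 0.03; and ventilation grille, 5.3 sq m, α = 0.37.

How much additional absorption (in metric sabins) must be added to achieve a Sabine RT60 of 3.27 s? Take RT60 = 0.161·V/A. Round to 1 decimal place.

Equivalent absorption area: A₁ = 606.8·0.04 + 606.8·0.05 + 611.7·0.04 + 16.6·0.36 + 8.7·0.03 + 5.3·0.37 = 87.278 sq m.
For T = 3.27 s, need A₂ = 0.161·V/T = 0.161·3762.222/3.27 = 185.235 sabins.
Shortfall: 185.235 − 87.278 = 98.0 sabins.

98.0 sabins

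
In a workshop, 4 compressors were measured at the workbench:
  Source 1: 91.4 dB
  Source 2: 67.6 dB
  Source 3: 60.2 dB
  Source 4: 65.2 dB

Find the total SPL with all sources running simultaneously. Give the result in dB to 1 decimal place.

Converting to relative power and adding: 10^(91.4/10) + 10^(67.6/10) + 10^(60.2/10) + 10^(65.2/10) = 1.39e+09.
Back to dB: 10·log₁₀ Σ = 91.4 dB.

91.4 dB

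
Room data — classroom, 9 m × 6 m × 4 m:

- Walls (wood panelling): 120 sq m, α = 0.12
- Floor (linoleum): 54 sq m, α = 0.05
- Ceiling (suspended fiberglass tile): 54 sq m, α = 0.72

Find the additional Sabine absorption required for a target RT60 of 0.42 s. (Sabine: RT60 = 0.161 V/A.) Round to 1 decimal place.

26.8 sabins

Equivalent absorption area: A₁ = 120·0.12 + 54·0.05 + 54·0.72 = 55.980 sq m.
Target A₂ = 0.161·216/0.42 = 82.800 sabins (V = 216 m³).
Additional absorption ΔA = 82.800 − 55.980 = 26.8 sabins.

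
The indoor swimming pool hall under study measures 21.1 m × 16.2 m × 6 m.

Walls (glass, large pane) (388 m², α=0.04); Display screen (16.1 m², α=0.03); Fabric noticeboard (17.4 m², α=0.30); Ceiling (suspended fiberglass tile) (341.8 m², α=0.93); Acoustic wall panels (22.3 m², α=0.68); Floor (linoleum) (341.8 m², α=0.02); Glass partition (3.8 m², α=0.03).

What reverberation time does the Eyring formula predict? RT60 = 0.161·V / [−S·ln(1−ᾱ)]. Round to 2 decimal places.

Total surface area S = 388 + 16.1 + 17.4 + 341.8 + 22.3 + 341.8 + 3.8 = 1131.2 m².
Absorption A = 388×0.04 + 16.1×0.03 + 17.4×0.30 + 341.8×0.93 + 22.3×0.68 + 341.8×0.02 + 3.8×0.03 = 361.211 sabins.
Mean coefficient ᾱ = A/S = 0.3193.
−S·ln(1−ᾱ) = −1131.2 × ln(1 − 0.3193) = 435.098.
V = 21.1 × 16.2 × 6 = 2050.92 m³.
RT60 = 0.161 × 2050.92 / 435.098 = 0.76 s.

0.76 s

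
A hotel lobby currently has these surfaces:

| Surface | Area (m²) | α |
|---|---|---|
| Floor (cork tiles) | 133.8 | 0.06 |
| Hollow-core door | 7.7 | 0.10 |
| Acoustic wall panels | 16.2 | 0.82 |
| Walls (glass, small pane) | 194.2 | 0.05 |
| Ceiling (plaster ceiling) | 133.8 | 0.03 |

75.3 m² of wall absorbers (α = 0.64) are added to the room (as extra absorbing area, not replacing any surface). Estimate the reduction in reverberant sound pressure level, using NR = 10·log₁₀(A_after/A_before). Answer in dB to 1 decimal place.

3.7 dB

Total absorption A_before = 133.8·0.06 + 7.7·0.10 + 16.2·0.82 + 194.2·0.05 + 133.8·0.03
  = 8.028 + 0.770 + 13.284 + 9.710 + 4.014 = 35.806 m² sabins.
Added absorption = 75.3 × 0.64 = 48.192 sabins.
New total A_after = 83.998 sabins.
NR = 10·log₁₀(83.998/35.806) = 3.7 dB.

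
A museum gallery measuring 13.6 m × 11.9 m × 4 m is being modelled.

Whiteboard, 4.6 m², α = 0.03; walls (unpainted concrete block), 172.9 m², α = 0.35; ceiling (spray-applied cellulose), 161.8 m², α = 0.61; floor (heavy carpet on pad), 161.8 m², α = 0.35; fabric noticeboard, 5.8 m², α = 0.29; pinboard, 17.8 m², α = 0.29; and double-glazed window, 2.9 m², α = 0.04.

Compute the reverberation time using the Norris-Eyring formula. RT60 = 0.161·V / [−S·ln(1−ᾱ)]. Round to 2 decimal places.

S = Σ Sᵢ = 527.6 m².
Σ(Sᵢαᵢ) = 4.6·0.03 + 172.9·0.35 + 161.8·0.61 + 161.8·0.35 + 5.8·0.29 + 17.8·0.29 + 2.9·0.04 = 222.941.
Mean coefficient ᾱ = A/S = 0.4226.
−S·ln(1−ᾱ) = −527.6 × ln(1 − 0.4226) = 289.768.
V = 13.6 × 11.9 × 4 = 647.36 m³.
T = 0.161·V/[−S·ln(1−ᾱ)] = 0.161·647.36/289.768 = 0.36 s.

0.36 sec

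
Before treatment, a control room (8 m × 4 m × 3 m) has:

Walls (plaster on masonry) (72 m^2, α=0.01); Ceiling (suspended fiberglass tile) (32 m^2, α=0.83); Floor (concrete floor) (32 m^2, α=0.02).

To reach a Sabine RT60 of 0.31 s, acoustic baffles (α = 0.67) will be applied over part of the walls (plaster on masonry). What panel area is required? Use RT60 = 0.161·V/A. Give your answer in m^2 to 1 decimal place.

Summing Sᵢαᵢ: 0.720 + 26.560 + 0.640 → A₁ = 27.920 sabins.
V = 96 m³. Target absorption A₂ = 0.161 × 96 / 0.31 = 49.858 sabins.
ΔA needed = 49.858 − 27.920 = 21.938 sabins.
Net gain per m^2: Δα = 0.67 − 0.01 = 0.66.
Panel area = 21.938 / 0.66 = 33.2 m^2.

33.2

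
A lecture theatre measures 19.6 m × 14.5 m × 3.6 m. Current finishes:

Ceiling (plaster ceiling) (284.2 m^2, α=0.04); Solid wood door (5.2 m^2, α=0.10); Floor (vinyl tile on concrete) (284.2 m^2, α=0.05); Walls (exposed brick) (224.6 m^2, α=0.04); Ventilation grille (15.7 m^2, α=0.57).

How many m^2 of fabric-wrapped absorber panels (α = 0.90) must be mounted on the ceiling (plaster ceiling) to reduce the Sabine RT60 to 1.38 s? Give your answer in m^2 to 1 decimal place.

87.6

Summing Sᵢαᵢ: 11.368 + 0.520 + 14.210 + 8.984 + 8.949 → A₁ = 44.031 sabins.
V = 1023.12 m³. Target absorption A₂ = 0.161 × 1023.12 / 1.38 = 119.364 sabins.
Absorption to add: 119.364 − 44.031 = 75.333 sabins.
Each m^2 of panel replacing the ceiling (plaster ceiling) adds (0.90 − 0.04) = 0.86 sabins.
Panel area = 75.333 / 0.86 = 87.6 m^2.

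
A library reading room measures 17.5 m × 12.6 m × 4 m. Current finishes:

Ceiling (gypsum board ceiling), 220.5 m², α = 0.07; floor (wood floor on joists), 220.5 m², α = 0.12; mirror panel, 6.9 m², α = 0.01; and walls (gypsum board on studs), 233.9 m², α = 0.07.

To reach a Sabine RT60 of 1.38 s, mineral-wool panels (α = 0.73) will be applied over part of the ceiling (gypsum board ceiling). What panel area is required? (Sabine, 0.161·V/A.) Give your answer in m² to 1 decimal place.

67.5

Equivalent absorption area: A₁ = 220.5·0.07 + 220.5·0.12 + 6.9·0.01 + 233.9·0.07 = 58.337 m².
Required A₂ = 0.161·882/1.38 = 102.900 sabins.
Absorption to add: 102.900 − 58.337 = 44.563 sabins.
Each m² of panel replacing the ceiling (gypsum board ceiling) adds (0.73 − 0.07) = 0.66 sabins.
Area = ΔA/Δα = 44.563/0.66 = 67.5 m².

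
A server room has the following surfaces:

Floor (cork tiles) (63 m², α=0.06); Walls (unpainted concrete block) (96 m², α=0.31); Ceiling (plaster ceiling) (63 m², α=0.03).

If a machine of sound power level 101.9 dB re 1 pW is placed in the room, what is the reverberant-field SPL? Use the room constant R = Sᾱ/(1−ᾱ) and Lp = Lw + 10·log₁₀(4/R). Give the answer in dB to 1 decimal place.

A = 35.430 sabins; S = 222.0 m².
ᾱ = 0.1596, so room constant R = A/(1−ᾱ) = 42.158 m².
Lp = 101.9 + 10·log₁₀(4/42.158) = 101.9 + (-10.23) = 91.7 dB.

91.7 dB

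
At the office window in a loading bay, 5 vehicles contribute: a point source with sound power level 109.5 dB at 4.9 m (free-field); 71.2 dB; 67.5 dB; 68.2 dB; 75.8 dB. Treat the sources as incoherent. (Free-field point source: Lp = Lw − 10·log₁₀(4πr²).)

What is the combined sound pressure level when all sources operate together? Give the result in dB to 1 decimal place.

85.5 dB

Source at 4.9 m: Lp = 109.5 − 10·log₁₀(4π·4.9²) = 109.5 − 10·log₁₀(301.719) = 84.7 dB.
Sum in the linear (power) domain: Σ 10^(Lᵢ/10) = 10^(84.7/10) + 10^(71.2/10) + 10^(67.5/10) + 10^(68.2/10) + 10^(75.8/10) = 3.586e+08.
L_total = 10·log₁₀(3.586e+08) = 85.5 dB.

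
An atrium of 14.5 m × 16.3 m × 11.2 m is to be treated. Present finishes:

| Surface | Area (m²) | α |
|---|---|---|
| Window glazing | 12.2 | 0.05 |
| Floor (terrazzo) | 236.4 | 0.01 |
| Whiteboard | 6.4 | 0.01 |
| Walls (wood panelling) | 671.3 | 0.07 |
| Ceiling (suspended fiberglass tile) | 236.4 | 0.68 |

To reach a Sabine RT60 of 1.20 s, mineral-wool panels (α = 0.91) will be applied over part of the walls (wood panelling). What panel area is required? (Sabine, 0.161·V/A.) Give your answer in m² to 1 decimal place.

Equivalent absorption area: A₁ = 12.2×0.05 + 236.4×0.01 + 6.4×0.01 + 671.3×0.07 + 236.4×0.68 = 210.781 m².
Required A₂ = 0.161·2647.12/1.20 = 355.155 sabins.
ΔA needed = 355.155 − 210.781 = 144.374 sabins.
Each m² of panel replacing the walls (wood panelling) adds (0.91 − 0.07) = 0.84 sabins.
Panel area = 144.374 / 0.84 = 171.9 m².

171.9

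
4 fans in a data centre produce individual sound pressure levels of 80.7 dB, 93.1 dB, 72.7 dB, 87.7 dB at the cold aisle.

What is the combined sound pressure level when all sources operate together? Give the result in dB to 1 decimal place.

Sum in the linear (power) domain: Σ 10^(Lᵢ/10) = 10^(80.7/10) + 10^(93.1/10) + 10^(72.7/10) + 10^(87.7/10) = 2.767e+09.
L_total = 10·log₁₀(2.767e+09) = 94.4 dB.

94.4 dB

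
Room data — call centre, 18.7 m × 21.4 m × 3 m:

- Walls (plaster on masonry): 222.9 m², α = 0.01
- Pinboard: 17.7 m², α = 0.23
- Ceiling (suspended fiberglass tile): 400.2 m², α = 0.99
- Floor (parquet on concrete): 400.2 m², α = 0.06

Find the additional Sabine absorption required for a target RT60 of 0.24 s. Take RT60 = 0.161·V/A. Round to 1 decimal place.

Summing Sᵢαᵢ: 2.229 + 4.071 + 396.198 + 24.012 → A₁ = 426.510 sabins.
Target A₂ = 0.161·1200.54/0.24 = 805.362 sabins (V = 1200.54 m³).
Additional absorption ΔA = 805.362 − 426.510 = 378.9 sabins.

378.9 sabins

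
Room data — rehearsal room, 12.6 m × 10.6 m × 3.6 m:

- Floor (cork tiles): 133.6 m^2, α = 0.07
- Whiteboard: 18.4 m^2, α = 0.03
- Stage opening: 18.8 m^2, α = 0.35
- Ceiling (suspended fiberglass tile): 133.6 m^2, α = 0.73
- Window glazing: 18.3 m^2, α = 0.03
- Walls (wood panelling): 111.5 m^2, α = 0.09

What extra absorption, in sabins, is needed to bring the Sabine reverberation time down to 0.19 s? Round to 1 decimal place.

A₁ = Σ Sᵢαᵢ = 133.6*0.07 + 18.4*0.03 + 18.8*0.35 + 133.6*0.73 + 18.3*0.03 + 111.5*0.09 = 124.596 sabins.
Target A₂ = 0.161·480.816/0.19 = 407.428 sabins (V = 480.816 m³).
Shortfall: 407.428 − 124.596 = 282.8 sabins.

282.8 sabins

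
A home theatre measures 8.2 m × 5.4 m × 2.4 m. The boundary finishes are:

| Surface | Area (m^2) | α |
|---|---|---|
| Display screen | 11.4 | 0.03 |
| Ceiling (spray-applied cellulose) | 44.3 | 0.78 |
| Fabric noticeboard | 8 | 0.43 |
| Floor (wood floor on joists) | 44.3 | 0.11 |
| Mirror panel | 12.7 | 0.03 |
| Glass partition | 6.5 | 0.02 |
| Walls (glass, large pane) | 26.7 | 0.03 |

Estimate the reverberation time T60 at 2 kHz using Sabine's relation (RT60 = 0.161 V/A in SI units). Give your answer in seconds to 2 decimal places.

0.38 s

Equivalent absorption area: A = 11.4*0.03 + 44.3*0.78 + 8*0.43 + 44.3*0.11 + 12.7*0.03 + 6.5*0.02 + 26.7*0.03 = 44.521 m^2.
V = 8.2·5.4·2.4 = 106.272 m³.
T = 0.161 V/A = 0.161·106.272/44.521 = 0.38 s.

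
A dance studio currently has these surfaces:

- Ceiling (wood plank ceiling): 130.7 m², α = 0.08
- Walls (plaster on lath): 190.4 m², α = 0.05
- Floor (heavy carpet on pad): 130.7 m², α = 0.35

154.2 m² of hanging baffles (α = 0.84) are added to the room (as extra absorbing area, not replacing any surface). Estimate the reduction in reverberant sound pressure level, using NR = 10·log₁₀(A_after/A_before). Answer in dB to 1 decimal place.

Total absorption A_before = 130.7×0.08 + 190.4×0.05 + 130.7×0.35
  = 10.456 + 9.520 + 45.745 = 65.721 m² sabins.
Added absorption = 154.2 × 0.84 = 129.528 sabins.
A_after = 65.721 + 129.528 = 195.249 sabins.
Reduction = 10 log₁₀(A_after/A_before) = 10 log₁₀(2.9709) = 4.7 dB.

4.7 dB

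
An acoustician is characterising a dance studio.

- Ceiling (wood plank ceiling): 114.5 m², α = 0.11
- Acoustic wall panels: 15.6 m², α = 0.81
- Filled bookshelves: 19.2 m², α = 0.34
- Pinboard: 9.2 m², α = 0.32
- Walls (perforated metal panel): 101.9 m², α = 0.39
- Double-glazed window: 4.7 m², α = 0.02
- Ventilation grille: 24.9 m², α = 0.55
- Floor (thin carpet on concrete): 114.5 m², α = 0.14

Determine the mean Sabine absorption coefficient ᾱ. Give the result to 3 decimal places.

Total surface area S = 404.5 m².
Weighted sum Σ Sα = 104.263.
ᾱ = 104.263 / 404.5 = 0.258.

0.258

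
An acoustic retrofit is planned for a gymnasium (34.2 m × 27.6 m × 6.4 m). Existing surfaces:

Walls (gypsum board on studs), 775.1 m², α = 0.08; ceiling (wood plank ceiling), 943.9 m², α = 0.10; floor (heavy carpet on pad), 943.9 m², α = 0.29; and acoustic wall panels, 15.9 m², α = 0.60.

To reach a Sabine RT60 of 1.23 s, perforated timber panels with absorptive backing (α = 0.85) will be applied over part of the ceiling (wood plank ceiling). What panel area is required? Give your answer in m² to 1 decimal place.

468.1

A₁ = Σ Sᵢαᵢ = 775.1*0.08 + 943.9*0.10 + 943.9*0.29 + 15.9*0.60 = 439.669 sabins.
V = 6041.088 m³. Target absorption A₂ = 0.161 × 6041.088 / 1.23 = 790.744 sabins.
ΔA needed = 790.744 − 439.669 = 351.075 sabins.
Each m² of panel replacing the ceiling (wood plank ceiling) adds (0.85 − 0.10) = 0.75 sabins.
Area = ΔA/Δα = 351.075/0.75 = 468.1 m².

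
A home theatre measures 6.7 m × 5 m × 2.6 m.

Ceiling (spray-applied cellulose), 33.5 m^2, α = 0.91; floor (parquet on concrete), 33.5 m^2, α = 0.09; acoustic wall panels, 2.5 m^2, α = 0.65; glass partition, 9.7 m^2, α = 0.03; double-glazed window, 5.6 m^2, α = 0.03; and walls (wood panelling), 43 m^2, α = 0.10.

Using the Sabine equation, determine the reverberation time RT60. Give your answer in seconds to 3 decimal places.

A = Σ Sᵢαᵢ = 33.5×0.91 + 33.5×0.09 + 2.5×0.65 + 9.7×0.03 + 5.6×0.03 + 43×0.10 = 39.884 sabins.
Room volume: 87.1 m³.
RT60 = 0.161 · V / A = 0.161 × 87.1 / 39.884 = 0.352 s.

0.352 s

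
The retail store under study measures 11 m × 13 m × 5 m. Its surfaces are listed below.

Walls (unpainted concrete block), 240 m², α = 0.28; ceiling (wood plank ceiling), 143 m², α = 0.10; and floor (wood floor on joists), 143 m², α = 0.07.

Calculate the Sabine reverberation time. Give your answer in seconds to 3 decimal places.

A = Σ Sᵢαᵢ = 240·0.28 + 143·0.10 + 143·0.07 = 91.510 sabins.
V = 11·13·5 = 715 m³.
Sabine: RT60 = 0.161 × 715 / 91.510 = 1.258 s.

1.258 sec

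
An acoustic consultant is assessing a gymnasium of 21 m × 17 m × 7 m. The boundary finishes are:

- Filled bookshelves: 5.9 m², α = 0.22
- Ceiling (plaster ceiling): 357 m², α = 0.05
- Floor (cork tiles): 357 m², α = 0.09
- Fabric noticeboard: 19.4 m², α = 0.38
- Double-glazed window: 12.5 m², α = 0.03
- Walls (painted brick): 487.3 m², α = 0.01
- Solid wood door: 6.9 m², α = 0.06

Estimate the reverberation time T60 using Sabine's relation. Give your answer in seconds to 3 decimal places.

6.256 seconds

A = Σ Sᵢαᵢ = 5.9×0.22 + 357×0.05 + 357×0.09 + 19.4×0.38 + 12.5×0.03 + 487.3×0.01 + 6.9×0.06 = 64.312 sabins.
Volume V = 21 × 17 × 7 = 2499 m³.
T = 0.161 V/A = 0.161·2499/64.312 = 6.256 s.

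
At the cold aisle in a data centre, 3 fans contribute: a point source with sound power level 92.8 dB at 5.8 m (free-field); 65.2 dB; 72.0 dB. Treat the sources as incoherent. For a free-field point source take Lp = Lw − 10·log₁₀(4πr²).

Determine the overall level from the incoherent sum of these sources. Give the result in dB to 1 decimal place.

73.7 dB

Source at 5.8 m: Lp = 92.8 − 10·log₁₀(4π·5.8²) = 92.8 − 10·log₁₀(422.733) = 66.5 dB.
Converting to relative power and adding: 10^(66.5/10) + 10^(65.2/10) + 10^(72.0/10) = 2.363e+07.
Back to dB: 10·log₁₀ Σ = 73.7 dB.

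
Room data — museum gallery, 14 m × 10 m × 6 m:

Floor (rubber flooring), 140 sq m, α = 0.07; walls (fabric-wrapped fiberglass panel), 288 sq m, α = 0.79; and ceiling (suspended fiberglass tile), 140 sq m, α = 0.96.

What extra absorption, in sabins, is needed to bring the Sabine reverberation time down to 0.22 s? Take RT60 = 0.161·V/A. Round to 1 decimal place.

243.0 sabins

A₁ = Σ Sᵢαᵢ = 140×0.07 + 288×0.79 + 140×0.96 = 371.720 sabins.
Target A₂ = 0.161·840/0.22 = 614.727 sabins (V = 840 m³).
Shortfall: 614.727 − 371.720 = 243.0 sabins.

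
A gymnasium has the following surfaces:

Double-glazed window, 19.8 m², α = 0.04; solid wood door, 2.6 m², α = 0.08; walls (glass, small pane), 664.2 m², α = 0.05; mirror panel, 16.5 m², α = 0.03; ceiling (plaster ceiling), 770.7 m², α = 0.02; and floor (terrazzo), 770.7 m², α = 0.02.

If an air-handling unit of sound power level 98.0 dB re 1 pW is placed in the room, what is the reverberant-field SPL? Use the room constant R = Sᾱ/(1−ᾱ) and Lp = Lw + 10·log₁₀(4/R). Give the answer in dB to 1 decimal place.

A = 65.533 sabins; S = 2244.5 m².
ᾱ = 0.0292, so room constant R = A/(1−ᾱ) = 67.504 m².
Lp = Lw + 10 log₁₀(4/R) = 98.0 -12.27 = 85.7 dB.

85.7 dB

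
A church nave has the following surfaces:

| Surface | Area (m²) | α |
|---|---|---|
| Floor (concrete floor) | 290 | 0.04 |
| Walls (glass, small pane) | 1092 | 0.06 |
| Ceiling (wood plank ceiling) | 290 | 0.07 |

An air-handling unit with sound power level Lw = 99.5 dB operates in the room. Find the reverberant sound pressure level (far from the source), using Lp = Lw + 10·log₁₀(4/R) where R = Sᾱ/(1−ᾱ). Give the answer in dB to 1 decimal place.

85.4 dB

Σ(Sᵢαᵢ) = 290·0.04 + 1092·0.06 + 290·0.07 = 97.420; total area S = 1672.0 m².
ᾱ = 0.0583, so room constant R = A/(1−ᾱ) = 103.451 m².
Lp = Lw + 10 log₁₀(4/R) = 99.5 -14.13 = 85.4 dB.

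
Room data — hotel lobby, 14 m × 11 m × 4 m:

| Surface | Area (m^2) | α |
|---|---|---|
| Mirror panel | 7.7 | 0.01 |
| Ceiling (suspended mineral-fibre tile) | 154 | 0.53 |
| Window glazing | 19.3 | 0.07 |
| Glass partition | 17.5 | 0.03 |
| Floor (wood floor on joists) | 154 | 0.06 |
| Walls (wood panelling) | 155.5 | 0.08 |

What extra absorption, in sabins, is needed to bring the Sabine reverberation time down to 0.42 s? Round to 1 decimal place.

Total absorption A₁ = 7.7×0.01 + 154×0.53 + 19.3×0.07 + 17.5×0.03 + 154×0.06 + 155.5×0.08
  = 0.077 + 81.620 + 1.351 + 0.525 + 9.240 + 12.440 = 105.253 m^2 sabins.
V = 616 m³. Required absorption A₂ = 0.161 × 616 / 0.42 = 236.133 sabins.
Shortfall: 236.133 − 105.253 = 130.9 sabins.

130.9 sabins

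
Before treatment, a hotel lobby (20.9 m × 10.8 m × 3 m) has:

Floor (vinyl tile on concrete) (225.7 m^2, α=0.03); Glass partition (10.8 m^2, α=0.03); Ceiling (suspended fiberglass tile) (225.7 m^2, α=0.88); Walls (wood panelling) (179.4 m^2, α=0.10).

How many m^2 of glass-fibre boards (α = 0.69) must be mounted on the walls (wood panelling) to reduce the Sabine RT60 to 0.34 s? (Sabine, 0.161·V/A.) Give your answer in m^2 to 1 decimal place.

164.4

Equivalent absorption area: A₁ = 225.7×0.03 + 10.8×0.03 + 225.7×0.88 + 179.4×0.10 = 223.651 m^2.
Required A₂ = 0.161·677.16/0.34 = 320.655 sabins.
Absorption to add: 320.655 − 223.651 = 97.004 sabins.
Each m^2 of panel replacing the walls (wood panelling) adds (0.69 − 0.10) = 0.59 sabins.
Area = ΔA/Δα = 97.004/0.59 = 164.4 m^2.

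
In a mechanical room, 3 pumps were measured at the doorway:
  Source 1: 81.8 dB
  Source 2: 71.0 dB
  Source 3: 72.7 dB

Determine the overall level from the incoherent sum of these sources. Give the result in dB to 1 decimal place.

Σ 10^(Lᵢ/10) = 1.826e+08.
Back to dB: 10·log₁₀ Σ = 82.6 dB.

82.6 dB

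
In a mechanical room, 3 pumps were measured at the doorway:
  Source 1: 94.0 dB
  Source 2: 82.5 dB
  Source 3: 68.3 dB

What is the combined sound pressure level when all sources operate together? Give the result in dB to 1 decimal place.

Σ 10^(Lᵢ/10) = 2.696e+09.
L_total = 10·log₁₀(2.696e+09) = 94.3 dB.

94.3 dB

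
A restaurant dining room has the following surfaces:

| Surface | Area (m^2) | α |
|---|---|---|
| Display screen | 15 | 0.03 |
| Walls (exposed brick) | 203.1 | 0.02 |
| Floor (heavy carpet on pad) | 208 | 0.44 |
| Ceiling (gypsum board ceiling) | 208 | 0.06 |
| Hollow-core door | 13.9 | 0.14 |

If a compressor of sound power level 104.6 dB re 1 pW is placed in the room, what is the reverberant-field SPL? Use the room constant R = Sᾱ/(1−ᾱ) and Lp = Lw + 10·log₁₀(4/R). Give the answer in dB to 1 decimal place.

89.4 dB

A = 110.458 sabins; S = 648.0 m^2.
ᾱ = 110.458/648.0 = 0.1705; R = Sᾱ/(1−ᾱ) = 110.458/(1−0.1705) = 133.162 m^2.
Lp = 104.6 + 10·log₁₀(4/133.162) = 104.6 + (-15.22) = 89.4 dB.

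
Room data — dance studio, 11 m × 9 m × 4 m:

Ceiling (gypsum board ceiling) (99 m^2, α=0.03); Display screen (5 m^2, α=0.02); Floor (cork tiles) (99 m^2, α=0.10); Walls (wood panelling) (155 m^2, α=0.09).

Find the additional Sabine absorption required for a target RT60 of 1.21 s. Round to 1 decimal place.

Total absorption A₁ = 99×0.03 + 5×0.02 + 99×0.10 + 155×0.09
  = 2.970 + 0.100 + 9.900 + 13.950 = 26.920 m^2 sabins.
V = 396 m³. Required absorption A₂ = 0.161 × 396 / 1.21 = 52.691 sabins.
Additional absorption ΔA = 52.691 − 26.920 = 25.8 sabins.

25.8 sabins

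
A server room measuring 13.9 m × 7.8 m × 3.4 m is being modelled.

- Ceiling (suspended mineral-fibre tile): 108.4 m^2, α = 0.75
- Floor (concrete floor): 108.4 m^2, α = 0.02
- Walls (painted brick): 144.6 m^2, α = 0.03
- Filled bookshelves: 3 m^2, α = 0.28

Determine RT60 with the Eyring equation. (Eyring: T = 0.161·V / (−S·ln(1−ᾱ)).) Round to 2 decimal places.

0.58 seconds

Total surface area S = 108.4 + 108.4 + 144.6 + 3 = 364.4 m^2.
Σ(Sᵢαᵢ) = 108.4·0.75 + 108.4·0.02 + 144.6·0.03 + 3·0.28 = 88.646.
Mean coefficient ᾱ = A/S = 0.2433.
Eyring denominator: −S ln(1−ᾱ) = 101.590.
V = 13.9 × 7.8 × 3.4 = 368.628 m³.
T = 0.161·V/[−S·ln(1−ᾱ)] = 0.161·368.628/101.590 = 0.58 s.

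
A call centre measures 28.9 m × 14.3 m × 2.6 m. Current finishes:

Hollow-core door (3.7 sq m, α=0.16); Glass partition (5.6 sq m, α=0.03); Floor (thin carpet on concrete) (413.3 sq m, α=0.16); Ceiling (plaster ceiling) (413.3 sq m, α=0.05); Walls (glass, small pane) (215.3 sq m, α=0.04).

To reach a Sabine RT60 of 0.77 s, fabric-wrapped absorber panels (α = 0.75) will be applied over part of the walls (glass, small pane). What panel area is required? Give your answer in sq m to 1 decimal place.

181.0

Summing Sᵢαᵢ: 0.592 + 0.168 + 66.128 + 20.665 + 8.612 → A₁ = 96.165 sabins.
Required A₂ = 0.161·1074.502/0.77 = 224.669 sabins.
Absorption to add: 224.669 − 96.165 = 128.504 sabins.
Each sq m of panel replacing the walls (glass, small pane) adds (0.75 − 0.04) = 0.71 sabins.
Panel area = 128.504 / 0.71 = 181.0 sq m.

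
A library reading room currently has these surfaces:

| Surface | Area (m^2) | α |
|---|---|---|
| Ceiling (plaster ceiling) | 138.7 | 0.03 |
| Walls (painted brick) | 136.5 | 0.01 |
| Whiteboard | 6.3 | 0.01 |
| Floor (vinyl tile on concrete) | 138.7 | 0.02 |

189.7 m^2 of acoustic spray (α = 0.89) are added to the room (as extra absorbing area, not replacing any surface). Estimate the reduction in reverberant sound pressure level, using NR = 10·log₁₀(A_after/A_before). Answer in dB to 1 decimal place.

Equivalent absorption area: A_before = 138.7·0.03 + 136.5·0.01 + 6.3·0.01 + 138.7·0.02 = 8.363 m^2.
Added absorption = 189.7 × 0.89 = 168.833 sabins.
New total A_after = 177.196 sabins.
NR = 10·log₁₀(177.196/8.363) = 13.3 dB.

13.3 dB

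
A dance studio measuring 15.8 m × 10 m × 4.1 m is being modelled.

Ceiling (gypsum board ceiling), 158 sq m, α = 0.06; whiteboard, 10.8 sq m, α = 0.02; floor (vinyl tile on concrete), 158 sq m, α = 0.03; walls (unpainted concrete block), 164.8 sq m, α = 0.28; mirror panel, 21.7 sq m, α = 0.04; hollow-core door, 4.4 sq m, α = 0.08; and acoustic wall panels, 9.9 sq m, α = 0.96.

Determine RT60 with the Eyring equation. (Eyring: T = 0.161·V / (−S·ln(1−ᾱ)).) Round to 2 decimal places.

S = Σ Sᵢ = 527.6 sq m.
Absorption A = 158·0.06 + 10.8·0.02 + 158·0.03 + 164.8·0.28 + 21.7·0.04 + 4.4·0.08 + 9.9·0.96 = 71.304 sabins.
Mean coefficient ᾱ = A/S = 0.1351.
−S·ln(1−ᾱ) = −527.6 × ln(1 − 0.1351) = 76.577.
V = 15.8 × 10 × 4.1 = 647.8 m³.
RT60 = 0.161 × 647.8 / 76.577 = 1.36 s.

1.36 seconds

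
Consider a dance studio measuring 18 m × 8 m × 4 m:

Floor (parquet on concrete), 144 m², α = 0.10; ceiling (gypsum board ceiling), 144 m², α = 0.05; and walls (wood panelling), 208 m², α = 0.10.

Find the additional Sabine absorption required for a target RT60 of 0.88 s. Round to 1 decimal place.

63.0 sabins

Total absorption A₁ = 144×0.10 + 144×0.05 + 208×0.10
  = 14.400 + 7.200 + 20.800 = 42.400 m² sabins.
For T = 0.88 s, need A₂ = 0.161·V/T = 0.161·576/0.88 = 105.382 sabins.
Shortfall: 105.382 − 42.400 = 63.0 sabins.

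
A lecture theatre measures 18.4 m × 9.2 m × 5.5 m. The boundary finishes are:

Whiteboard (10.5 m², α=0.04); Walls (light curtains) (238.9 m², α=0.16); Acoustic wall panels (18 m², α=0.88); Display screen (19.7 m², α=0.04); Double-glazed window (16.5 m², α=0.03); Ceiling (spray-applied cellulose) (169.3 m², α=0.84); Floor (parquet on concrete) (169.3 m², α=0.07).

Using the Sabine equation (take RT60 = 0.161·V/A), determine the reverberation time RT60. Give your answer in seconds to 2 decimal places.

Equivalent absorption area: A = 10.5·0.04 + 238.9·0.16 + 18·0.88 + 19.7·0.04 + 16.5·0.03 + 169.3·0.84 + 169.3·0.07 = 209.830 m².
Room volume: 931.04 m³.
RT60 = 0.161 · V / A = 0.161 × 931.04 / 209.830 = 0.71 s.

0.71 s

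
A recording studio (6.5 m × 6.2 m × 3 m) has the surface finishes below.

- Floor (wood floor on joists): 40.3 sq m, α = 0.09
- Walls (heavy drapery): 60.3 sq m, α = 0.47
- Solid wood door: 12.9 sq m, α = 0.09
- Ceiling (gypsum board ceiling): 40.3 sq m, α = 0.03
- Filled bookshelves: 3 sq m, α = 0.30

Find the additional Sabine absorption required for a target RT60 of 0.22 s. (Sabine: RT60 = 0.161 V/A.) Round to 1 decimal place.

Equivalent absorption area: A₁ = 40.3×0.09 + 60.3×0.47 + 12.9×0.09 + 40.3×0.03 + 3×0.30 = 35.238 sq m.
V = 120.9 m³. Required absorption A₂ = 0.161 × 120.9 / 0.22 = 88.477 sabins.
Shortfall: 88.477 − 35.238 = 53.2 sabins.

53.2 sabins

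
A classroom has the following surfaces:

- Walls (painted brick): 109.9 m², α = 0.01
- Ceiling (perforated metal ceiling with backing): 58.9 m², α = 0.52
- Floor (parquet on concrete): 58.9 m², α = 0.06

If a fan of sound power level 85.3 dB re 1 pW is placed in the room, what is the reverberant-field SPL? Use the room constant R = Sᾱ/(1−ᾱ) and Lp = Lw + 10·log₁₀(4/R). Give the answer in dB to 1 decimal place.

75.1 dB

A = 35.261 sabins; S = 227.7 m².
ᾱ = 35.261/227.7 = 0.1549; R = Sᾱ/(1−ᾱ) = 35.261/(1−0.1549) = 41.724 m².
Lp = 85.3 + 10·log₁₀(4/41.724) = 85.3 + (-10.18) = 75.1 dB.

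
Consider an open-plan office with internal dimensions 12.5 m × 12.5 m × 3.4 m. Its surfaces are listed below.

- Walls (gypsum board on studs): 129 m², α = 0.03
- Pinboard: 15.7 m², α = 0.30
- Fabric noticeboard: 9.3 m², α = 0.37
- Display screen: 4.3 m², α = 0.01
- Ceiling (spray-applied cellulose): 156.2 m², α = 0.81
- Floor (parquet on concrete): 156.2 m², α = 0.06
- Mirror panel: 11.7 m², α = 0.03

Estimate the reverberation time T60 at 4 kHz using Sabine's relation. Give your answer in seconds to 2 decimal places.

0.58 seconds

Total absorption A = 129*0.03 + 15.7*0.30 + 9.3*0.37 + 4.3*0.01 + 156.2*0.81 + 156.2*0.06 + 11.7*0.03
  = 3.870 + 4.710 + 3.441 + 0.043 + 126.522 + 9.372 + 0.351 = 148.309 m² sabins.
Room volume: 531.25 m³.
T = 0.161 V/A = 0.161·531.25/148.309 = 0.58 s.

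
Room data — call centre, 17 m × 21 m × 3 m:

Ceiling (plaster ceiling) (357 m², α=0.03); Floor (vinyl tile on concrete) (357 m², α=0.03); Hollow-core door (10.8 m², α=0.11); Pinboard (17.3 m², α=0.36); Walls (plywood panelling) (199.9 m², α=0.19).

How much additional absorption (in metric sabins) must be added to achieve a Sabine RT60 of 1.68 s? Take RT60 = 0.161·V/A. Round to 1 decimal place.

Summing Sᵢαᵢ: 10.710 + 10.710 + 1.188 + 6.228 + 37.981 → A₁ = 66.817 sabins.
For T = 1.68 s, need A₂ = 0.161·V/T = 0.161·1071/1.68 = 102.638 sabins.
Shortfall: 102.638 − 66.817 = 35.8 sabins.

35.8 sabins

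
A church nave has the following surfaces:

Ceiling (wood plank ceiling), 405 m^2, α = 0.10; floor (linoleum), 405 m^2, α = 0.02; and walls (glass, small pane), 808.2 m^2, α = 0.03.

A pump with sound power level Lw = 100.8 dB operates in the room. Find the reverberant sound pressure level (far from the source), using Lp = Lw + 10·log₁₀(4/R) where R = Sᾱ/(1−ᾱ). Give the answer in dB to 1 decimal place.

Σ(Sᵢαᵢ) = 405·0.10 + 405·0.02 + 808.2·0.03 = 72.846; total area S = 1618.2 m^2.
ᾱ = 72.846/1618.2 = 0.0450; R = Sᾱ/(1−ᾱ) = 72.846/(1−0.0450) = 76.279 m^2.
Lp = 100.8 + 10·log₁₀(4/76.279) = 100.8 + (-12.80) = 88.0 dB.

88.0 dB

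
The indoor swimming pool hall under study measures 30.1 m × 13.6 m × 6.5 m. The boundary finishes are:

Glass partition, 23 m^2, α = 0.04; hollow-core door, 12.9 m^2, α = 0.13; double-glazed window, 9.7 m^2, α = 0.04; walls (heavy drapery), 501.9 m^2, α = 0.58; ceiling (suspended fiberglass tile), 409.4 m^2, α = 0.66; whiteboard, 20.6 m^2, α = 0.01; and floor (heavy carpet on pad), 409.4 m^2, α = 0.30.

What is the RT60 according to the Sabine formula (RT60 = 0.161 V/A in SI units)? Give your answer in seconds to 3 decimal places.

0.623 s

Total absorption A = 23×0.04 + 12.9×0.13 + 9.7×0.04 + 501.9×0.58 + 409.4×0.66 + 20.6×0.01 + 409.4×0.30
  = 0.920 + 1.677 + 0.388 + 291.102 + 270.204 + 0.206 + 122.820 = 687.317 m^2 sabins.
Volume V = 30.1 × 13.6 × 6.5 = 2660.84 m³.
T = 0.161 V/A = 0.161·2660.84/687.317 = 0.623 s.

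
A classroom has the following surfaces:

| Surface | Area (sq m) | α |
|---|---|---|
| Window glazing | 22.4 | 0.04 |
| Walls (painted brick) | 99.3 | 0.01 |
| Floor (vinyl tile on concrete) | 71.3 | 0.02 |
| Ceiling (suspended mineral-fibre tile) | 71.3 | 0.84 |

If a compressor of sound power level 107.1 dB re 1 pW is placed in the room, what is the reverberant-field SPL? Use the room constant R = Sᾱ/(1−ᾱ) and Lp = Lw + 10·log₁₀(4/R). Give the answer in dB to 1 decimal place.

93.9 dB

Σ(Sᵢαᵢ) = 22.4×0.04 + 99.3×0.01 + 71.3×0.02 + 71.3×0.84 = 63.207; total area S = 264.3 sq m.
ᾱ = 63.207/264.3 = 0.2391; R = Sᾱ/(1−ᾱ) = 63.207/(1−0.2391) = 83.069 sq m.
Lp = 107.1 + 10·log₁₀(4/83.069) = 107.1 + (-13.17) = 93.9 dB.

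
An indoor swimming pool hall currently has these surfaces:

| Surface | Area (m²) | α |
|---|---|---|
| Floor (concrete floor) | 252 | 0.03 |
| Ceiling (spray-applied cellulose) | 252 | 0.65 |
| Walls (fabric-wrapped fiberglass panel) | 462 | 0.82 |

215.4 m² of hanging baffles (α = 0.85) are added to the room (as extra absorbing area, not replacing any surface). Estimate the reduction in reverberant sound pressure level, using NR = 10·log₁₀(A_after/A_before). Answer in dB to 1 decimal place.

1.2 dB

Total absorption A_before = 252*0.03 + 252*0.65 + 462*0.82
  = 7.560 + 163.800 + 378.840 = 550.200 m² sabins.
Added absorption = 215.4 × 0.85 = 183.090 sabins.
New total A_after = 733.290 sabins.
Reduction = 10 log₁₀(A_after/A_before) = 10 log₁₀(1.3328) = 1.2 dB.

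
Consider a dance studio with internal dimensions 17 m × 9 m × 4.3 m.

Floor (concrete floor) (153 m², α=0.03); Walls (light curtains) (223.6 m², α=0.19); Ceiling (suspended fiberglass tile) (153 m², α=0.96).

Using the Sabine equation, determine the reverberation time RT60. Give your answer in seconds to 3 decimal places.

0.546 s

Total absorption A = 153*0.03 + 223.6*0.19 + 153*0.96
  = 4.590 + 42.484 + 146.880 = 193.954 m² sabins.
Room volume: 657.9 m³.
RT60 = 0.161 · V / A = 0.161 × 657.9 / 193.954 = 0.546 s.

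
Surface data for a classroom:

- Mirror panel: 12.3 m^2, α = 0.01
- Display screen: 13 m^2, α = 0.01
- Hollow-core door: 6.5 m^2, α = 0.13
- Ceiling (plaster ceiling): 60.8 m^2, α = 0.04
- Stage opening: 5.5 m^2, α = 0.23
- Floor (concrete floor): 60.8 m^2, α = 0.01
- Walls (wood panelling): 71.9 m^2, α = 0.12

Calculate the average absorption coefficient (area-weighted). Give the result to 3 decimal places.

Total surface area S = 230.8 m^2.
A = 12.3×0.01 + 13×0.01 + 6.5×0.13 + 60.8×0.04 + 5.5×0.23 + 60.8×0.01 + 71.9×0.12 = 14.031 sabins.
ᾱ = A/S = 0.061.

0.061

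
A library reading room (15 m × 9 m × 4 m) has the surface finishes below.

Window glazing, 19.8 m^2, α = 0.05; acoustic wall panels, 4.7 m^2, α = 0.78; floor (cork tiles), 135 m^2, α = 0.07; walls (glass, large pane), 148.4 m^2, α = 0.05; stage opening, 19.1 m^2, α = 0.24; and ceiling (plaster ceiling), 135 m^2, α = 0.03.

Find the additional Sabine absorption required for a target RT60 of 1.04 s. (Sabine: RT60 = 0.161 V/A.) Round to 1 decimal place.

Total absorption A₁ = 19.8×0.05 + 4.7×0.78 + 135×0.07 + 148.4×0.05 + 19.1×0.24 + 135×0.03
  = 0.990 + 3.666 + 9.450 + 7.420 + 4.584 + 4.050 = 30.160 m^2 sabins.
For T = 1.04 s, need A₂ = 0.161·V/T = 0.161·540/1.04 = 83.596 sabins.
Additional absorption ΔA = 83.596 − 30.160 = 53.4 sabins.

53.4 sabins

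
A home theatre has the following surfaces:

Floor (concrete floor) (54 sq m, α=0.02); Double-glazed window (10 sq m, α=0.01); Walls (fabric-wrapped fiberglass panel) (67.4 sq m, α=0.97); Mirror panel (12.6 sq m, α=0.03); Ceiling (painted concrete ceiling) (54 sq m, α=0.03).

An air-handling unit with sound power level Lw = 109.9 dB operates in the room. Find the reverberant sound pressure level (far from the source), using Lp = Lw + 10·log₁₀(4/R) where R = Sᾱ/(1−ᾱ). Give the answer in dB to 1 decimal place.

A = 68.556 sabins; S = 198.0 sq m.
ᾱ = 0.3462, so room constant R = A/(1−ᾱ) = 104.858 sq m.
Lp = 109.9 + 10·log₁₀(4/104.858) = 109.9 + (-14.19) = 95.7 dB.

95.7 dB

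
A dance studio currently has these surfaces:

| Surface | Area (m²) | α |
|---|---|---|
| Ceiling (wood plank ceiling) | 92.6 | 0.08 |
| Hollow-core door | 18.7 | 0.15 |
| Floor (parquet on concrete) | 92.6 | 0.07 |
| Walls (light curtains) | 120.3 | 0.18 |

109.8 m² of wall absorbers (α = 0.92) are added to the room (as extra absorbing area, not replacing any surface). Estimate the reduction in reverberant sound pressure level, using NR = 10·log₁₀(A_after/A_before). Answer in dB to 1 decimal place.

Total absorption A_before = 92.6·0.08 + 18.7·0.15 + 92.6·0.07 + 120.3·0.18
  = 7.408 + 2.805 + 6.482 + 21.654 = 38.349 m² sabins.
Treatment contributes 109.8·0.92 = 101.016 sabins.
New total A_after = 139.365 sabins.
Reduction = 10 log₁₀(A_after/A_before) = 10 log₁₀(3.6341) = 5.6 dB.

5.6 dB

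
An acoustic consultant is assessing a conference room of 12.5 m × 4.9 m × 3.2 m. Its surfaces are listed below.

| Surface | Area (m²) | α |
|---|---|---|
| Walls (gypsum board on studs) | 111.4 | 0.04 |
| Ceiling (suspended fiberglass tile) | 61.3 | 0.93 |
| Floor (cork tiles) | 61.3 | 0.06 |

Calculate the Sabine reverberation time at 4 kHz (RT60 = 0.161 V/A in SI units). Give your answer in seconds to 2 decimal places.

Summing Sᵢαᵢ: 4.456 + 57.009 + 3.678 → A = 65.143 sabins.
Room volume: 196 m³.
T = 0.161 V/A = 0.161·196/65.143 = 0.48 s.

0.48 s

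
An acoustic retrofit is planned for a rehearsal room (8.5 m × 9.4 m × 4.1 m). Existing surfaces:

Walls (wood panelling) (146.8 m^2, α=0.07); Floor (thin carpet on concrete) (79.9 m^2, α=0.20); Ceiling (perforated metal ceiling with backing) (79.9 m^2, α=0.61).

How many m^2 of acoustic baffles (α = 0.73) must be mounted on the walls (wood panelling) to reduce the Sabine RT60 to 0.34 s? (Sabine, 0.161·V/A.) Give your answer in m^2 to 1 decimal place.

121.4

Equivalent absorption area: A₁ = 146.8*0.07 + 79.9*0.20 + 79.9*0.61 = 74.995 m^2.
Required A₂ = 0.161·327.59/0.34 = 155.123 sabins.
Absorption to add: 155.123 − 74.995 = 80.128 sabins.
Net gain per m^2: Δα = 0.73 − 0.07 = 0.66.
Panel area = 80.128 / 0.66 = 121.4 m^2.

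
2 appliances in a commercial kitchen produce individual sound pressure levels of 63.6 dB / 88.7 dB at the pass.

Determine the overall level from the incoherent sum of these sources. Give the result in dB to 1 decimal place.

88.7 dB

Converting to relative power and adding: 10^(63.6/10) + 10^(88.7/10) = 7.436e+08.
Combined level = 10 log₁₀(7.436e+08) = 88.7 dB.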